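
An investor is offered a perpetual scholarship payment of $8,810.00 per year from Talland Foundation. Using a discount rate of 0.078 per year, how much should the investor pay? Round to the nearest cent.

Level perpetuity: PV = C / r = $8,810.00 / 0.078 = $112,948.72

$112948.72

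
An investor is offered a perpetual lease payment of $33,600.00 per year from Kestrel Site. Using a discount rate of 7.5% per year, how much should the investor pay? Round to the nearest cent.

Level perpetuity: PV = C / r = $33,600.00 / 0.075 = $448,000.00

$448000.00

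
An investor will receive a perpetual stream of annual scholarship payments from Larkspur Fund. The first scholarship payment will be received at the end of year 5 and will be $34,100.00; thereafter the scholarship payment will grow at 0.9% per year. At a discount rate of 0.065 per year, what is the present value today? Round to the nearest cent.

$473334.24

Value at end of year 4: C₁ / (r − g) = $34,100.00 / (0.065 − 0.009) = $608,928.5714
Discount to today: PV = $608,928.5714 / (1 + 0.065)^4 = $608,928.5714 / 1.286466 = $473,334.24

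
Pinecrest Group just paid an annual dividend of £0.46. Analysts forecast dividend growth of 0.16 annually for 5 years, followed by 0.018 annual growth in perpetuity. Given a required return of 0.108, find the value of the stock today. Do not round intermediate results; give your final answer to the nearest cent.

£9.19

D_1 = 0.53360
D_2 = 0.61898
D_3 = 0.71801
D_4 = 0.83289
D_5 = 0.96616
Terminal value at year 5: TV = D_5×(1+g_2)/(r−g_2) = 0.98355/0.09 = 10.92831
P_0 = D_1/(1+r)^1 + D_2/(1+r)^2 + D_3/(1+r)^3 + D_4/(1+r)^4 + D_5/(1+r)^5 + TV/(1+r)^5
    = 0.48159 + 0.50419 + 0.52785 + 0.55263 + 0.57856 + 6.54417 = 9.18898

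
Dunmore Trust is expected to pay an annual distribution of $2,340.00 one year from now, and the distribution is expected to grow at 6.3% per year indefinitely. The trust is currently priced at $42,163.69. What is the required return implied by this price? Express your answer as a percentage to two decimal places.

11.85%

P = D₁/(r − g) ⇒ r = D₁/P + g = $2,340.0000/$42,163.69 + 0.063 = 0.055498 + 0.063 = 0.118498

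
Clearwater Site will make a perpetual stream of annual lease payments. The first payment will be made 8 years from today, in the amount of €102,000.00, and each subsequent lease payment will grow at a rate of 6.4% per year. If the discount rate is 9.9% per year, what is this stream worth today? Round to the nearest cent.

Value at end of year 7: C₁ / (r − g) = €102,000.00 / (0.099 − 0.064) = €2,914,285.7143
Discount to today: PV = €2,914,285.7143 / (1 + 0.099)^7 = €2,914,285.7143 / 1.936350 = €1,505,040.82

€1505040.82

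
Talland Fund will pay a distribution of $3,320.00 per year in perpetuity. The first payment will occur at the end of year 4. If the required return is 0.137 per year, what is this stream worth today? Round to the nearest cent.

$16486.79

Value at end of year 3: C / r = $3,320.00 / 0.137 = $24,233.5766
Discount to today: PV = $24,233.5766 / (1 + 0.137)^3 = $24,233.5766 / 1.469878 = $16,486.79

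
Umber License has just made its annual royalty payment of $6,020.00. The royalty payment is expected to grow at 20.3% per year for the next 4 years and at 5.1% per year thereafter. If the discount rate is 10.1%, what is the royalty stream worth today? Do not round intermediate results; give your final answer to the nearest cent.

D_1 = 7242.06000
D_2 = 8712.19818
D_3 = 10480.77441
D_4 = 12608.37162
Terminal value at year 4: TV = D_4×(1+g_2)/(r−g_2) = 13251.39857/0.05 = 265027.97137
P_0 = D_1/(1+r)^1 + D_2/(1+r)^2 + D_3/(1+r)^3 + D_4/(1+r)^4 + TV/(1+r)^4
    = 6577.71117 + 7187.09041 + 7852.92440 + 8580.44328 + 180360.91771 = 210559.08697

$210559.09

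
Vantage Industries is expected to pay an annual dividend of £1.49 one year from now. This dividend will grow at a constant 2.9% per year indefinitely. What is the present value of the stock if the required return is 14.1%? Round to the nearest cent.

Growing perpetuity: P = D₁ / (r − g) = £1.4900 / (0.141 − 0.029) = £13.30

£13.30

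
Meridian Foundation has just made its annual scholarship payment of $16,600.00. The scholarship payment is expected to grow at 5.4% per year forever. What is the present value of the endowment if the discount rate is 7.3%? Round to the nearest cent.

$920863.16

D₁ = D₀ × (1 + g) = $16,600.00 × 1.054 = $17,496.4000
Growing perpetuity: P = D₁ / (r − g) = $17,496.4000 / (0.073 − 0.054) = $920,863.16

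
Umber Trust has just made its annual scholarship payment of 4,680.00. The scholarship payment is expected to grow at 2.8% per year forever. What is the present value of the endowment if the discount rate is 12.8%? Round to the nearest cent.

48110.40

D₁ = D₀ × (1 + g) = 4,680.00 × 1.028 = 4,811.0400
Growing perpetuity: P = D₁ / (r − g) = 4,811.0400 / (0.128 − 0.028) = 48,110.40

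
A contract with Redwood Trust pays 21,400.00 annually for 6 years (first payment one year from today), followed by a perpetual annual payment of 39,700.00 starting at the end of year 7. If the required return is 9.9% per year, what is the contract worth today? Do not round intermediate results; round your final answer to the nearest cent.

321074.72

PV of 6-year annuity: 21,400.00 × [1 − (1+0.099)^−6] / 0.099 = 93476.34583
Perpetuity value at year 6: 39,700.00 / 0.099 = 401010.10101
PV of perpetuity: 401010.10101 / (1+0.099)^6 = 227598.37534
Total PV = 93476.34583 + 227598.37534 = 321074.72117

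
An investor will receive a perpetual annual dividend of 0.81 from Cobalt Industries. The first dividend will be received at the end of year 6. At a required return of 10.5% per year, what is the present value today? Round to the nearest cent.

4.68

Value at end of year 5: C / r = 0.81 / 0.105 = 7.7143
Discount to today: PV = 7.7143 / (1 + 0.105)^5 = 7.7143 / 1.647447 = 4.68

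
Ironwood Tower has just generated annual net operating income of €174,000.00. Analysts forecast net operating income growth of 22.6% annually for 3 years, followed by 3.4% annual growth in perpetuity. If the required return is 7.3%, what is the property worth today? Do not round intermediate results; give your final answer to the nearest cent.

€7566930.35

D_1 = 213324.00000
D_2 = 261535.22400
D_3 = 320642.18462
Terminal value at year 3: TV = D_3×(1+g_2)/(r−g_2) = 331544.01890/0.039 = 8501128.68977
P_0 = D_1/(1+r)^1 + D_2/(1+r)^2 + D_3/(1+r)^3 + TV/(1+r)^3
    = 198810.81081 + 227159.41664 + 259550.27474 + 6881409.84833 = 7566930.35052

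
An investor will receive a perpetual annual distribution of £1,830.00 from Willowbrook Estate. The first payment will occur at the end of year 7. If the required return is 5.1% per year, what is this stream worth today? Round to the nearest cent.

£26623.47

Value at end of year 6: C / r = £1,830.00 / 0.051 = £35,882.3529
Discount to today: PV = £35,882.3529 / (1 + 0.051)^6 = £35,882.3529 / 1.347772 = £26,623.47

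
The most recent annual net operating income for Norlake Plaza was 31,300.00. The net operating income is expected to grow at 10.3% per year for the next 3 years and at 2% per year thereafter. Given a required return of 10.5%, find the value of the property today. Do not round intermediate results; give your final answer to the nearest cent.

467124.73

D_1 = 34523.90000
D_2 = 38079.86170
D_3 = 42002.08746
Terminal value at year 3: TV = D_3×(1+g_2)/(r−g_2) = 42842.12920/0.085 = 504025.04946
P_0 = D_1/(1+r)^1 + D_2/(1+r)^2 + D_3/(1+r)^3 + TV/(1+r)^3
    = 31243.34842 + 31186.79937 + 31130.35267 + 373564.23208 = 467124.73254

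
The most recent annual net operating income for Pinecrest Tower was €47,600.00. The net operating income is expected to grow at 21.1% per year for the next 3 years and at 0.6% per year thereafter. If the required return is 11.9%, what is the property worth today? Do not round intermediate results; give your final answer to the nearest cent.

€704711.14

D_1 = 57643.60000
D_2 = 69806.39960
D_3 = 84535.54992
Terminal value at year 3: TV = D_3×(1+g_2)/(r−g_2) = 85042.76322/0.113 = 752590.82491
P_0 = D_1/(1+r)^1 + D_2/(1+r)^2 + D_3/(1+r)^3 + TV/(1+r)^3
    = 51513.49419 + 55748.74126 + 60332.19451 + 537116.70514 = 704711.13510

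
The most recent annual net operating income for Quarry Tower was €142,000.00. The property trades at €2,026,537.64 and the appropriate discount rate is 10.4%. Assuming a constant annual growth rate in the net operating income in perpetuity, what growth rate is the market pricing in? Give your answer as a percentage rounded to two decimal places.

P = D₀(1+g)/(r−g) ⇒ P(r−g) = D₀(1+g) ⇒ g(P+D₀) = P·r − D₀
g = (P·r − D₀)/(P + D₀) = (€2,026,537.64×0.104 − €142,000.00) / (€2,026,537.64 + €142,000.00) = 0.031708

3.17%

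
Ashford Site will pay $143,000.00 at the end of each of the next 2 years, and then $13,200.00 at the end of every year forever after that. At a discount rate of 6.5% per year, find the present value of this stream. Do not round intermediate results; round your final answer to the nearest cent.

$439394.23

PV of 2-year annuity: $143,000.00 × [1 − (1+0.065)^−2] / 0.065 = 260349.57791
Perpetuity value at year 2: $13,200.00 / 0.065 = 203076.92308
PV of perpetuity: 203076.92308 / (1+0.065)^2 = 179044.65435
Total PV = 260349.57791 + 179044.65435 = 439394.23225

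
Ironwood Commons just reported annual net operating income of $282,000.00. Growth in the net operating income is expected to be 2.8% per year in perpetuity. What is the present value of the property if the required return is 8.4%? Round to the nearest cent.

$5176714.29

D₁ = D₀ × (1 + g) = $282,000.00 × 1.028 = $289,896.0000
Growing perpetuity: P = D₁ / (r − g) = $289,896.0000 / (0.084 − 0.028) = $5,176,714.29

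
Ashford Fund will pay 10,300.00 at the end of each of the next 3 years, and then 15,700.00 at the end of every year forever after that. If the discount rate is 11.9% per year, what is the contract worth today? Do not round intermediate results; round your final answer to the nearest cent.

PV of 3-year annuity: 10,300.00 × [1 − (1+0.119)^−3] / 0.119 = 24781.43546
Perpetuity value at year 3: 15,700.00 / 0.119 = 131932.77311
PV of perpetuity: 131932.77311 / (1+0.119)^3 = 94159.12877
Total PV = 24781.43546 + 94159.12877 = 118940.56423

118940.56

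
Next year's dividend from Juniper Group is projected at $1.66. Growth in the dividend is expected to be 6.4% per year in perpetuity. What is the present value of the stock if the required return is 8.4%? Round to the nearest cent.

$83.00

Growing perpetuity: P = D₁ / (r − g) = $1.6600 / (0.084 − 0.064) = $83.00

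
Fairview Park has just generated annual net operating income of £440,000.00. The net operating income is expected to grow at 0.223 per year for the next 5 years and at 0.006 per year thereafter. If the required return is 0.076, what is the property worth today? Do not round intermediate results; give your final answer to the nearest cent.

D_1 = 538120.00000
D_2 = 658120.76000
D_3 = 804881.68948
D_4 = 984370.30623
D_5 = 1203884.88452
Terminal value at year 5: TV = D_5×(1+g_2)/(r−g_2) = 1211108.19383/0.07 = 17301545.62616
P_0 = D_1/(1+r)^1 + D_2/(1+r)^2 + D_3/(1+r)^3 + D_4/(1+r)^4 + D_5/(1+r)^5 + TV/(1+r)^5
    = 500111.52416 + 568435.31046 + 646093.29432 + 734360.68676 + 834686.91441 + 11995643.36999 = 15279331.10011

£15279331.10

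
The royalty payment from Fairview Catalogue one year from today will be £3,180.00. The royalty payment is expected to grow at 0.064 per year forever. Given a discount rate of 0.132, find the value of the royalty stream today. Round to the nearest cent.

£46764.71

Growing perpetuity: P = D₁ / (r − g) = £3,180.0000 / (0.132 − 0.064) = £46,764.71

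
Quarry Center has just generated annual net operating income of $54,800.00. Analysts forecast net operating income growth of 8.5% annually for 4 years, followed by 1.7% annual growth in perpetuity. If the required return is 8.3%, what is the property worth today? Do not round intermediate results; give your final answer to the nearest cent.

$1070886.98

D_1 = 59458.00000
D_2 = 64511.93000
D_3 = 69995.44405
D_4 = 75945.05679
Terminal value at year 4: TV = D_4×(1+g_2)/(r−g_2) = 77236.12276/0.066 = 1170244.28424
P_0 = D_1/(1+r)^1 + D_2/(1+r)^2 + D_3/(1+r)^3 + D_4/(1+r)^4 + TV/(1+r)^4
    = 54901.20037 + 55002.58763 + 55104.16212 + 55205.92419 + 850673.10460 = 1070886.97891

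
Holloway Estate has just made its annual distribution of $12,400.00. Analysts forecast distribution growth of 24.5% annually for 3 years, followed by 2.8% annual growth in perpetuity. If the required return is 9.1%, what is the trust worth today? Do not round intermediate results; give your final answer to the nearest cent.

D_1 = 15438.00000
D_2 = 19220.31000
D_3 = 23929.28595
Terminal value at year 3: TV = D_3×(1+g_2)/(r−g_2) = 24599.30596/0.063 = 390465.17391
P_0 = D_1/(1+r)^1 + D_2/(1+r)^2 + D_3/(1+r)^3 + TV/(1+r)^3
    = 14150.32081 + 16147.70798 + 18427.03614 + 300682.43104 = 349407.49597

$349407.50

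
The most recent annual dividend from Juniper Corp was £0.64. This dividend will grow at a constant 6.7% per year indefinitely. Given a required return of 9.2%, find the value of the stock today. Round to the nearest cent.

D₁ = D₀ × (1 + g) = £0.64 × 1.067 = £0.6829
Growing perpetuity: P = D₁ / (r − g) = £0.6829 / (0.092 − 0.067) = £27.32

£27.32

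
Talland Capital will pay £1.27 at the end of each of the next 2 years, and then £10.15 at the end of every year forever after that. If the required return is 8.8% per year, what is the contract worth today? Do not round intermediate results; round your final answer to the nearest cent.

PV of 2-year annuity: £1.27 × [1 − (1+0.088)^−2] / 0.088 = 2.24015
Perpetuity value at year 2: £10.15 / 0.088 = 115.34091
PV of perpetuity: 115.34091 / (1+0.088)^2 = 97.43738
Total PV = 2.24015 + 97.43738 = 99.67752

£99.68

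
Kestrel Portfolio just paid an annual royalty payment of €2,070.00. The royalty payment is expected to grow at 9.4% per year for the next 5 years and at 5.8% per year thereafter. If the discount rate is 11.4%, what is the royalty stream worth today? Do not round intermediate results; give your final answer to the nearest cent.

€45527.13

D_1 = 2264.58000
D_2 = 2477.45052
D_3 = 2710.33087
D_4 = 2965.10197
D_5 = 3243.82156
Terminal value at year 5: TV = D_5×(1+g_2)/(r−g_2) = 3431.96321/0.056 = 61285.05725
P_0 = D_1/(1+r)^1 + D_2/(1+r)^2 + D_3/(1+r)^3 + D_4/(1+r)^4 + D_5/(1+r)^5 + TV/(1+r)^5
    = 2032.83662 + 1996.34046 + 1960.49951 + 1925.30204 + 1890.73647 + 35721.41402 = 45527.12912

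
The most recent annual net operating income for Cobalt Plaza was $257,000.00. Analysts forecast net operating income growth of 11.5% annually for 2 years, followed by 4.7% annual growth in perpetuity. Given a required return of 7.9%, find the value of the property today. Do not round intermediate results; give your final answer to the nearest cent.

$9519189.79

D_1 = 286555.00000
D_2 = 319508.82500
Terminal value at year 2: TV = D_2×(1+g_2)/(r−g_2) = 334525.73978/0.032 = 10453929.36797
P_0 = D_1/(1+r)^1 + D_2/(1+r)^2 + TV/(1+r)^2
    = 265574.60612 + 274435.29733 + 8979179.88455 = 9519189.78800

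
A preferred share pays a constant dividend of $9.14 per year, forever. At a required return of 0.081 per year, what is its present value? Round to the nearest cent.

$112.84

Level perpetuity: PV = C / r = $9.14 / 0.081 = $112.84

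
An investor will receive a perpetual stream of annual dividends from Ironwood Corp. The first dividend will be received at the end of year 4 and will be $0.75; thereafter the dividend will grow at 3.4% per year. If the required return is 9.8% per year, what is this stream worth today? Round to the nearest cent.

$8.85

Value at end of year 3: C₁ / (r − g) = $0.75 / (0.098 − 0.034) = $11.7188
Discount to today: PV = $11.7188 / (1 + 0.098)^3 = $11.7188 / 1.323753 = $8.85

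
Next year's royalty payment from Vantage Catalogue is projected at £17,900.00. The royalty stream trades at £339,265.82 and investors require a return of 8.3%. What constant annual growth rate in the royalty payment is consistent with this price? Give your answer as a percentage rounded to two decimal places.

3.02%

P = D₁/(r−g) ⇒ g = r − D₁/P = 0.083 − £17,900.00/£339,265.82 = 0.030239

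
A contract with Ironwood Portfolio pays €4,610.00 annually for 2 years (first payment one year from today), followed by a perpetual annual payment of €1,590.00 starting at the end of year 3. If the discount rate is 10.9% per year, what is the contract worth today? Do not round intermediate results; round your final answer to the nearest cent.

€19765.85

PV of 2-year annuity: €4,610.00 × [1 − (1+0.109)^−2] / 0.109 = 7905.22823
Perpetuity value at year 2: €1,590.00 / 0.109 = 14587.15596
PV of perpetuity: 14587.15596 / (1+0.109)^2 = 11860.62388
Total PV = 7905.22823 + 11860.62388 = 19765.85211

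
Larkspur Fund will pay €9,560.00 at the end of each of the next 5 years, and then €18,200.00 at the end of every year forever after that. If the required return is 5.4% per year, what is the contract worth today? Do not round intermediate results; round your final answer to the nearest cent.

PV of 5-year annuity: €9,560.00 × [1 − (1+0.054)^−5] / 0.054 = 40936.11166
Perpetuity value at year 5: €18,200.00 / 0.054 = 337037.03704
PV of perpetuity: 337037.03704 / (1+0.054)^5 = 259104.27216
Total PV = 40936.11166 + 259104.27216 = 300040.38382

€300040.38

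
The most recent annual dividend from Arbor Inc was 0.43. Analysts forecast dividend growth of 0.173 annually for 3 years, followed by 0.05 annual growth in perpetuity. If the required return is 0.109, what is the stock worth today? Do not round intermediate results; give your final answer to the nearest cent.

D_1 = 0.50439
D_2 = 0.59165
D_3 = 0.69400
Terminal value at year 3: TV = D_3×(1+g_2)/(r−g_2) = 0.72871/0.059 = 12.35093
P_0 = D_1/(1+r)^1 + D_2/(1+r)^2 + D_3/(1+r)^3 + TV/(1+r)^3
    = 0.45482 + 0.48106 + 0.50882 + 9.05535 = 10.50005

10.50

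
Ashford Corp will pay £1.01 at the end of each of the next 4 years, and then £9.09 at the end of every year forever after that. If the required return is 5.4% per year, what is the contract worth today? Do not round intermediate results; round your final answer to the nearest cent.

£139.95

PV of 4-year annuity: £1.01 × [1 − (1+0.054)^−4] / 0.054 = 3.54838
Perpetuity value at year 4: £9.09 / 0.054 = 168.33333
PV of perpetuity: 168.33333 / (1+0.054)^4 = 136.39790
Total PV = 3.54838 + 136.39790 = 139.94628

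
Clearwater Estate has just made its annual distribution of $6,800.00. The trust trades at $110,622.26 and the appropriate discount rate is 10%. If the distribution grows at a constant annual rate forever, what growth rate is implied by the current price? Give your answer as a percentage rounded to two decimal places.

3.63%

P = D₀(1+g)/(r−g) ⇒ P(r−g) = D₀(1+g) ⇒ g(P+D₀) = P·r − D₀
g = (P·r − D₀)/(P + D₀) = ($110,622.26×0.1 − $6,800.00) / ($110,622.26 + $6,800.00) = 0.036298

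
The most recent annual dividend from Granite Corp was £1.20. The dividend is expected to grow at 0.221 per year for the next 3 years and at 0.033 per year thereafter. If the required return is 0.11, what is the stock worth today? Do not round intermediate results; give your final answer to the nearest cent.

£25.80

D_1 = 1.46520
D_2 = 1.78901
D_3 = 2.18438
Terminal value at year 3: TV = D_3×(1+g_2)/(r−g_2) = 2.25646/0.077 = 29.30474
P_0 = D_1/(1+r)^1 + D_2/(1+r)^2 + D_3/(1+r)^3 + TV/(1+r)^3
    = 1.32000 + 1.45200 + 1.59720 + 21.42737 = 25.79657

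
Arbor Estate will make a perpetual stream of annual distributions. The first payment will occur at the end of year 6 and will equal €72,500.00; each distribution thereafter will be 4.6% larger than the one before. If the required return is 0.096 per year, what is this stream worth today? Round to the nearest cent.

€916885.77

Value at end of year 5: C₁ / (r − g) = €72,500.00 / (0.096 − 0.046) = €1,450,000.0000
Discount to today: PV = €1,450,000.0000 / (1 + 0.096)^5 = €1,450,000.0000 / 1.581440 = €916,885.77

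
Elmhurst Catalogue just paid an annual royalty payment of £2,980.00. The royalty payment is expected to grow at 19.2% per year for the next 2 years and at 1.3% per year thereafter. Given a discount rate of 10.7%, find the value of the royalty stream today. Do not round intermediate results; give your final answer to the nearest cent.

£43899.34

D_1 = 3552.16000
D_2 = 4234.17472
Terminal value at year 2: TV = D_2×(1+g_2)/(r−g_2) = 4289.21899/0.094 = 45629.98927
P_0 = D_1/(1+r)^1 + D_2/(1+r)^2 + TV/(1+r)^2
    = 3208.81662 + 3455.20272 + 37235.32295 = 43899.34229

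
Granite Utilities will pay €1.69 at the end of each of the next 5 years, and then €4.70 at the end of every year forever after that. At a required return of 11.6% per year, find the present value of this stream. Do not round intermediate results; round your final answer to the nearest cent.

PV of 5-year annuity: €1.69 × [1 − (1+0.116)^−5] / 0.116 = 6.15293
Perpetuity value at year 5: €4.70 / 0.116 = 40.51724
PV of perpetuity: 40.51724 / (1+0.116)^5 = 23.40555
Total PV = 6.15293 + 23.40555 = 29.55848

€29.56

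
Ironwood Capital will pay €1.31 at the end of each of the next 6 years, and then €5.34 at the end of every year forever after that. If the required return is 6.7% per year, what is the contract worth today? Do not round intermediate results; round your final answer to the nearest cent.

€60.31

PV of 6-year annuity: €1.31 × [1 − (1+0.067)^−6] / 0.067 = 6.30242
Perpetuity value at year 6: €5.34 / 0.067 = 79.70149
PV of perpetuity: 79.70149 / (1+0.067)^6 = 54.01072
Total PV = 6.30242 + 54.01072 = 60.31314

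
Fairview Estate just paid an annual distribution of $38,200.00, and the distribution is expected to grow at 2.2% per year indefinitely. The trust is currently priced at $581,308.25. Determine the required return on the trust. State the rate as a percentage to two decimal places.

8.92%

D₁ = $38,200.00 × 1.022 = $39,040.4000
P = D₁/(r − g) ⇒ r = D₁/P + g = $39,040.4000/$581,308.25 + 0.022 = 0.067160 + 0.022 = 0.089160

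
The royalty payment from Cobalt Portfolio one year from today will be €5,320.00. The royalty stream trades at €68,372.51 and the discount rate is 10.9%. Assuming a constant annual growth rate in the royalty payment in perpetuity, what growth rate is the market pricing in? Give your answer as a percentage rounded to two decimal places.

3.12%

P = D₁/(r−g) ⇒ g = r − D₁/P = 0.109 − €5,320.00/€68,372.51 = 0.031191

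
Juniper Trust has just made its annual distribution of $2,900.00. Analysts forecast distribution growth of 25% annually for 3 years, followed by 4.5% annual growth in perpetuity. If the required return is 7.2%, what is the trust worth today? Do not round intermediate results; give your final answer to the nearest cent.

$189871.55

D_1 = 3625.00000
D_2 = 4531.25000
D_3 = 5664.06250
Terminal value at year 3: TV = D_3×(1+g_2)/(r−g_2) = 5918.94531/0.027 = 219220.19676
P_0 = D_1/(1+r)^1 + D_2/(1+r)^2 + D_3/(1+r)^3 + TV/(1+r)^3
    = 3381.52985 + 3943.01522 + 4597.73230 + 177949.26853 = 189871.54589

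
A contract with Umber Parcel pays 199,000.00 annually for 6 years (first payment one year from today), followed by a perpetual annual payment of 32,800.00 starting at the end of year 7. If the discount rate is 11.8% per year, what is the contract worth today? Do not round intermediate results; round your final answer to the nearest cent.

PV of 6-year annuity: 199,000.00 × [1 − (1+0.118)^−6] / 0.118 = 822825.53702
Perpetuity value at year 6: 32,800.00 / 0.118 = 277966.10169
PV of perpetuity: 277966.10169 / (1+0.118)^6 = 142344.60615
Total PV = 822825.53702 + 142344.60615 = 965170.14317

965170.14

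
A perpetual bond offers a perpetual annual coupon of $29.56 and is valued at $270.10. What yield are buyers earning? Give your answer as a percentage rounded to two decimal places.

P = C/r ⇒ r = C/P = $29.56/$270.10 = 0.109441

10.94%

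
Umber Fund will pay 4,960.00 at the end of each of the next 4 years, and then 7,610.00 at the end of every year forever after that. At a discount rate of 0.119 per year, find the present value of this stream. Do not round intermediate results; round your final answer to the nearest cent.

55883.62

PV of 4-year annuity: 4,960.00 × [1 − (1+0.119)^−4] / 0.119 = 15097.03705
Perpetuity value at year 4: 7,610.00 / 0.119 = 63949.57983
PV of perpetuity: 63949.57983 / (1+0.119)^4 = 40786.58549
Total PV = 15097.03705 + 40786.58549 = 55883.62254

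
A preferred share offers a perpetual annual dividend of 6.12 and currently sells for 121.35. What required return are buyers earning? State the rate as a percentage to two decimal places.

P = C/r ⇒ r = C/P = 6.12/121.35 = 0.050433

5.04%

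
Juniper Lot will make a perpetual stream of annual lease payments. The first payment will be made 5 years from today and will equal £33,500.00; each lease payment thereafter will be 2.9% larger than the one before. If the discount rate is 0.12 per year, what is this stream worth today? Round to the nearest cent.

Value at end of year 4: C₁ / (r − g) = £33,500.00 / (0.12 − 0.029) = £368,131.8681
Discount to today: PV = £368,131.8681 / (1 + 0.12)^4 = £368,131.8681 / 1.573519 = £233,954.46

£233954.46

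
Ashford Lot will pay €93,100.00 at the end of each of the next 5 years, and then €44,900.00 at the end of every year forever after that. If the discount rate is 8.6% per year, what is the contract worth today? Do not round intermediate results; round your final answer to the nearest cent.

€711536.31

PV of 5-year annuity: €93,100.00 × [1 − (1+0.086)^−5] / 0.086 = 365916.39309
Perpetuity value at year 5: €44,900.00 / 0.086 = 522093.02326
PV of perpetuity: 522093.02326 / (1+0.086)^5 = 345619.91853
Total PV = 365916.39309 + 345619.91853 = 711536.31162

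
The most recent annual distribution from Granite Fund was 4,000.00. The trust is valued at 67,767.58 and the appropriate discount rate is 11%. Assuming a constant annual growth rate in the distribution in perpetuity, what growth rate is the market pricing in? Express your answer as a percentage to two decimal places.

4.81%

P = D₀(1+g)/(r−g) ⇒ P(r−g) = D₀(1+g) ⇒ g(P+D₀) = P·r − D₀
g = (P·r − D₀)/(P + D₀) = (67,767.58×0.11 − 4,000.00) / (67,767.58 + 4,000.00) = 0.048134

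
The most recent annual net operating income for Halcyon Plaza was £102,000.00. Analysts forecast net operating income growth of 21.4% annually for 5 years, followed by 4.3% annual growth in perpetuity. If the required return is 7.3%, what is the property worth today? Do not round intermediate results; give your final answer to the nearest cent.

D_1 = 123828.00000
D_2 = 150327.19200
D_3 = 182497.21109
D_4 = 221551.61426
D_5 = 268963.65971
Terminal value at year 5: TV = D_5×(1+g_2)/(r−g_2) = 280529.09708/0.03 = 9350969.90268
P_0 = D_1/(1+r)^1 + D_2/(1+r)^2 + D_3/(1+r)^3 + D_4/(1+r)^4 + D_5/(1+r)^5 + TV/(1+r)^5
    = 115403.54147 + 130568.40573 + 147726.04339 + 167138.31936 + 189101.50951 + 6574429.14726 = 7324366.96671

£7324366.97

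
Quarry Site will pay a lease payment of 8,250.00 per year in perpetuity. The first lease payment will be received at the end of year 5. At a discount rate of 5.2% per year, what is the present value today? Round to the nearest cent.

129535.15

Value at end of year 4: C / r = 8,250.00 / 0.052 = 158,653.8462
Discount to today: PV = 158,653.8462 / (1 + 0.052)^4 = 158,653.8462 / 1.224794 = 129,535.15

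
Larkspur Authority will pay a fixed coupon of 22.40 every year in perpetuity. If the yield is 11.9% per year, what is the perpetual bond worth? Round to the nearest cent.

188.24

Level perpetuity: PV = C / r = 22.40 / 0.119 = 188.24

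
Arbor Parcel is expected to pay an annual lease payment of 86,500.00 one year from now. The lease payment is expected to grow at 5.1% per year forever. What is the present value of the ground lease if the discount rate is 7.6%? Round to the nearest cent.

Growing perpetuity: P = D₁ / (r − g) = 86,500.0000 / (0.076 − 0.051) = 3,460,000.00

3460000.00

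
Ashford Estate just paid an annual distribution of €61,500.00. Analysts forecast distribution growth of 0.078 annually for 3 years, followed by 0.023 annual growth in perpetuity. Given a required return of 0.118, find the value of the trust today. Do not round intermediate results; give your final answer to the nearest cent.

€765297.59

D_1 = 66297.00000
D_2 = 71468.16600
D_3 = 77042.68295
Terminal value at year 3: TV = D_3×(1+g_2)/(r−g_2) = 78814.66466/0.095 = 829628.04901
P_0 = D_1/(1+r)^1 + D_2/(1+r)^2 + D_3/(1+r)^3 + TV/(1+r)^3
    = 59299.64222 + 57178.00922 + 55132.28438 + 593687.65185 = 765297.58768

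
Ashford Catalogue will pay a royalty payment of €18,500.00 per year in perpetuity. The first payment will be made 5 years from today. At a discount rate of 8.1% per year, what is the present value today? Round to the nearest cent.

Value at end of year 4: C / r = €18,500.00 / 0.081 = €228,395.0617
Discount to today: PV = €228,395.0617 / (1 + 0.081)^4 = €228,395.0617 / 1.365535 = €167,256.86

€167256.86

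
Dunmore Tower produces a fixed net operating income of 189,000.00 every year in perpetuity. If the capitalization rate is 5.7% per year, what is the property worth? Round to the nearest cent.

Level perpetuity: PV = C / r = 189,000.00 / 0.057 = 3,315,789.47

3315789.47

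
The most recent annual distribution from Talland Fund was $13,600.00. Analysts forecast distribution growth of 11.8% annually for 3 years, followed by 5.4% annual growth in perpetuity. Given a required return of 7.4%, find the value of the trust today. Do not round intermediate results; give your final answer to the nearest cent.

D_1 = 15204.80000
D_2 = 16998.96640
D_3 = 19004.84444
Terminal value at year 3: TV = D_3×(1+g_2)/(r−g_2) = 20031.10603/0.02 = 1001555.30174
P_0 = D_1/(1+r)^1 + D_2/(1+r)^2 + D_3/(1+r)^3 + TV/(1+r)^3
    = 14157.16946 + 14737.16523 + 15340.92246 + 808466.61385 = 852701.87101

$852701.87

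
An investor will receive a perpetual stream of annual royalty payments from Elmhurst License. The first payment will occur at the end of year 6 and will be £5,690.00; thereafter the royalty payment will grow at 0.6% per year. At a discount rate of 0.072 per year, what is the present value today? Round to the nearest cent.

Value at end of year 5: C₁ / (r − g) = £5,690.00 / (0.072 − 0.006) = £86,212.1212
Discount to today: PV = £86,212.1212 / (1 + 0.072)^5 = £86,212.1212 / 1.415709 = £60,896.79

£60896.79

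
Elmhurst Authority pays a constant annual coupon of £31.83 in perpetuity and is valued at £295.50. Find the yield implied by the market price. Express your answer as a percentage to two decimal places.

10.77%

P = C/r ⇒ r = C/P = £31.83/£295.50 = 0.107716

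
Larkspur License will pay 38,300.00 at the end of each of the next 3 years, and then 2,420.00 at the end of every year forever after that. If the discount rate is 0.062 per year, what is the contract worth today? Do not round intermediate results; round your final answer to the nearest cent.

PV of 3-year annuity: 38,300.00 × [1 − (1+0.062)^−3] / 0.062 = 101998.70738
Perpetuity value at year 3: 2,420.00 / 0.062 = 39032.25806
PV of perpetuity: 39032.25806 / (1+0.062)^3 = 32587.43112
Total PV = 101998.70738 + 32587.43112 = 134586.13851

134586.14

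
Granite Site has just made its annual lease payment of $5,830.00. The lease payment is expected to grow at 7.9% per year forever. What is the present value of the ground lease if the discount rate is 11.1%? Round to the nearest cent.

D₁ = D₀ × (1 + g) = $5,830.00 × 1.079 = $6,290.5700
Growing perpetuity: P = D₁ / (r − g) = $6,290.5700 / (0.111 − 0.079) = $196,580.31

$196580.31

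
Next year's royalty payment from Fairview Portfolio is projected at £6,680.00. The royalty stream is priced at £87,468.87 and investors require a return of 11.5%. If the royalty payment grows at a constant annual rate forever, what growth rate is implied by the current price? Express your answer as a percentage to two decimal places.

P = D₁/(r−g) ⇒ g = r − D₁/P = 0.115 − £6,680.00/£87,468.87 = 0.038630

3.86%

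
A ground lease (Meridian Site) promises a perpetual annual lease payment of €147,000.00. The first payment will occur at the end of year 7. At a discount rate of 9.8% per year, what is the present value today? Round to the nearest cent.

Value at end of year 6: C / r = €147,000.00 / 0.098 = €1,500,000.0000
Discount to today: PV = €1,500,000.0000 / (1 + 0.098)^6 = €1,500,000.0000 / 1.752323 = €856,006.81

€856006.81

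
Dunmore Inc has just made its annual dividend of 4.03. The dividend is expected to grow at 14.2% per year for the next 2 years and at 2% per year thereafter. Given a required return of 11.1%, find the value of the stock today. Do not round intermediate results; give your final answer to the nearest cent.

56.13

D_1 = 4.60226
D_2 = 5.25578
Terminal value at year 2: TV = D_2×(1+g_2)/(r−g_2) = 5.36090/0.091 = 58.91095
P_0 = D_1/(1+r)^1 + D_2/(1+r)^2 + TV/(1+r)^2
    = 4.14245 + 4.25803 + 47.72742 = 56.12790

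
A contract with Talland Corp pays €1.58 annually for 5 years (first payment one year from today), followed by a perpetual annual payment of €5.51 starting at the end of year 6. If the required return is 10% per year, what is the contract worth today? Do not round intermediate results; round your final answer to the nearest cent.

PV of 5-year annuity: €1.58 × [1 − (1+0.1)^−5] / 0.1 = 5.98944
Perpetuity value at year 5: €5.51 / 0.1 = 55.10000
PV of perpetuity: 55.10000 / (1+0.1)^5 = 34.21276
Total PV = 5.98944 + 34.21276 = 40.20221

€40.20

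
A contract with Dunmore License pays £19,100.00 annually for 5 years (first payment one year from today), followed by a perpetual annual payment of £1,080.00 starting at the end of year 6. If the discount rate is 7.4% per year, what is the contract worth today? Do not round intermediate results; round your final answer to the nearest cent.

£87695.52

PV of 5-year annuity: £19,100.00 × [1 − (1+0.074)^−5] / 0.074 = 77482.11800
Perpetuity value at year 5: £1,080.00 / 0.074 = 14594.59459
PV of perpetuity: 14594.59459 / (1+0.074)^5 = 10213.40677
Total PV = 77482.11800 + 10213.40677 = 87695.52477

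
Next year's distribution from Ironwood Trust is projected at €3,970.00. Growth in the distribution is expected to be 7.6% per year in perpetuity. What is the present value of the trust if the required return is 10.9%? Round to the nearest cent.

Growing perpetuity: P = D₁ / (r − g) = €3,970.0000 / (0.109 − 0.076) = €120,303.03

€120303.03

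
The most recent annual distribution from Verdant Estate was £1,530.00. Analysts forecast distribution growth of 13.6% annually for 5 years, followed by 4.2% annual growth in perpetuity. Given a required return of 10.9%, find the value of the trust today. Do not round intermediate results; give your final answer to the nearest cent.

£35063.25

D_1 = 1738.08000
D_2 = 1974.45888
D_3 = 2242.98529
D_4 = 2548.03129
D_5 = 2894.56354
Terminal value at year 5: TV = D_5×(1+g_2)/(r−g_2) = 3016.13521/0.067 = 45016.94344
P_0 = D_1/(1+r)^1 + D_2/(1+r)^2 + D_3/(1+r)^3 + D_4/(1+r)^4 + D_5/(1+r)^5 + TV/(1+r)^5
    = 1567.24977 + 1605.40644 + 1644.49208 + 1684.52931 + 1725.54129 + 26836.03028 = 35063.24918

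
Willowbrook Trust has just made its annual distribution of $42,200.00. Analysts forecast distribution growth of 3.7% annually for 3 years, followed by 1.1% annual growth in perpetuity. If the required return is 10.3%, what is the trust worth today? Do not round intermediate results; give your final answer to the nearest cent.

D_1 = 43761.40000
D_2 = 45380.57180
D_3 = 47059.65296
Terminal value at year 3: TV = D_3×(1+g_2)/(r−g_2) = 47577.30914/0.092 = 517144.66456
P_0 = D_1/(1+r)^1 + D_2/(1+r)^2 + D_3/(1+r)^3 + TV/(1+r)^3
    = 39674.88667 + 37300.86807 + 35068.90316 + 385376.75105 = 497421.40895

$497421.41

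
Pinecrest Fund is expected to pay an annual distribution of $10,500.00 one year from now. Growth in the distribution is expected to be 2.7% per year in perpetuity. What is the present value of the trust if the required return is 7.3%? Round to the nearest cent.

$228260.87

Growing perpetuity: P = D₁ / (r − g) = $10,500.0000 / (0.073 − 0.027) = $228,260.87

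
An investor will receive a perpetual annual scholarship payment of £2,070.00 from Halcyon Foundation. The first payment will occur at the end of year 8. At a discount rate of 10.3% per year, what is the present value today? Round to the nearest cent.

Value at end of year 7: C / r = £2,070.00 / 0.103 = £20,097.0874
Discount to today: PV = £20,097.0874 / (1 + 0.103)^7 = £20,097.0874 / 1.986226 = £10,118.23

£10118.23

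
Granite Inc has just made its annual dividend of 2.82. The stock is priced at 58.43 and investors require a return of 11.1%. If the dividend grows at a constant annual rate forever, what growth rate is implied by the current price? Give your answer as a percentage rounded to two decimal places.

5.98%

P = D₀(1+g)/(r−g) ⇒ P(r−g) = D₀(1+g) ⇒ g(P+D₀) = P·r − D₀
g = (P·r − D₀)/(P + D₀) = (58.43×0.111 − 2.82) / (58.43 + 2.82) = 0.059849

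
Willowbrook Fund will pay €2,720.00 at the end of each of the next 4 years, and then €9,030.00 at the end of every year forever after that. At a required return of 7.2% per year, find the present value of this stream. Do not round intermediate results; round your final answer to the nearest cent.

PV of 4-year annuity: €2,720.00 × [1 − (1+0.072)^−4] / 0.072 = 9171.76909
Perpetuity value at year 4: €9,030.00 / 0.072 = 125416.66667
PV of perpetuity: 125416.66667 / (1+0.072)^4 = 94967.74207
Total PV = 9171.76909 + 94967.74207 = 104139.51116

€104139.51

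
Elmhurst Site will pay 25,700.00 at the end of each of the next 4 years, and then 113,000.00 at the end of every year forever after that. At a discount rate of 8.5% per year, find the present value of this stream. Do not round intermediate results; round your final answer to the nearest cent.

1043452.18

PV of 4-year annuity: 25,700.00 × [1 − (1+0.085)^−4] / 0.085 = 84182.83405
Perpetuity value at year 4: 113,000.00 / 0.085 = 1329411.76471
PV of perpetuity: 1329411.76471 / (1+0.085)^4 = 959269.34262
Total PV = 84182.83405 + 959269.34262 = 1043452.17667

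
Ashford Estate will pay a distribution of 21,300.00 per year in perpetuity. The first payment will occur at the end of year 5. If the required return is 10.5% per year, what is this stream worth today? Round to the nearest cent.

Value at end of year 4: C / r = 21,300.00 / 0.105 = 202,857.1429
Discount to today: PV = 202,857.1429 / (1 + 0.105)^4 = 202,857.1429 / 1.490902 = 136,063.36

136063.36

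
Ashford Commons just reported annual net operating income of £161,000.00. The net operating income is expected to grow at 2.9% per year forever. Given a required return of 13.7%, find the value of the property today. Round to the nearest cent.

D₁ = D₀ × (1 + g) = £161,000.00 × 1.029 = £165,669.0000
Growing perpetuity: P = D₁ / (r − g) = £165,669.0000 / (0.137 − 0.029) = £1,533,972.22

£1533972.22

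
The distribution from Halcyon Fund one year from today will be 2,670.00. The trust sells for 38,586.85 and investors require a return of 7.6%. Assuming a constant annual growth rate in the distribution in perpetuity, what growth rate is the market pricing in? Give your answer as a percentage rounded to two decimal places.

0.68%

P = D₁/(r−g) ⇒ g = r − D₁/P = 0.076 − 2,670.00/38,586.85 = 0.006805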